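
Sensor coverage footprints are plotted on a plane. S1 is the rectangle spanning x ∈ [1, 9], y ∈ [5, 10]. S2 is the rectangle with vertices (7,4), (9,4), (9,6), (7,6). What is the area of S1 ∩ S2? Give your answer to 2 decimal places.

2.00

|S1∩S2|: x∈[7,9], y∈[5,6] → 2·1 = 2.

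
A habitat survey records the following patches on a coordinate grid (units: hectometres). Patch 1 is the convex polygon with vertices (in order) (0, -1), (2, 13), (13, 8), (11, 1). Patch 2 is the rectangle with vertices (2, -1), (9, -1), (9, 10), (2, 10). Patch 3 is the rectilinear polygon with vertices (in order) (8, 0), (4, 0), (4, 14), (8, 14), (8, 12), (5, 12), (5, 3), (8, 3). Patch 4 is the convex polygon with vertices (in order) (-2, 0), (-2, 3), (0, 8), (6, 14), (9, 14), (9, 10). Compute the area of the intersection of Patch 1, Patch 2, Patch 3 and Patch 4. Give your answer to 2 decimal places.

4.09

The intersection is the polygon with vertices (4,10), (5,10), (5,6.364), (4,5.455).
By the shoelace formula its area is 4.09.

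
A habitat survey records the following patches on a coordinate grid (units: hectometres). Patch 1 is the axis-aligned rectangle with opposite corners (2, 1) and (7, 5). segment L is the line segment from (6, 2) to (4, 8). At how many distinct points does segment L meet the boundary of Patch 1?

1

The segment meets the boundary at (5,5).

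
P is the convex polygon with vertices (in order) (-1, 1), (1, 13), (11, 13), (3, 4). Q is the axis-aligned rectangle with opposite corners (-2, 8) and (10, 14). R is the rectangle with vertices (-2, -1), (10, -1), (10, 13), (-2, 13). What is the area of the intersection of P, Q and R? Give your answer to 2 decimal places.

The intersection is the polygon with vertices (10,13), (10,11.875), (6.556,8), (0.167,8), (1,13).
By the shoelace formula its area is 40.41.

40.41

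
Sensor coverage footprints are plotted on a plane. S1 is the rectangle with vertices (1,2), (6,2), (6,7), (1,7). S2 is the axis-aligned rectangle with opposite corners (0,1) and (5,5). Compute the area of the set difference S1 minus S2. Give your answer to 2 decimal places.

13.00

|S1∩S2|: x∈[1,5], y∈[2,5] → 4·3 = 12.
|S1| = 25.
|S1 ∖ S2| = |S1| − |S1∩S2| = 25 − 12 = 13.00.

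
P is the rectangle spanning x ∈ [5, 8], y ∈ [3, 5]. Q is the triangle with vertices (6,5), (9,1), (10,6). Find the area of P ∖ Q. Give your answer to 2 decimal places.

|P| = 6, |P∩Q| = 2.5.
|P ∖ Q| = |P| − |P∩Q| = 6 − 2.5 = 3.50.

3.50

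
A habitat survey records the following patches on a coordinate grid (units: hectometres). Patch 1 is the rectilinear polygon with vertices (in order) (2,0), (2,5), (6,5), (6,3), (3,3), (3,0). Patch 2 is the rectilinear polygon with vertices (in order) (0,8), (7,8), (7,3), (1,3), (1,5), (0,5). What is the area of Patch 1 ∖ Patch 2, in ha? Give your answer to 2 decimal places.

|Patch 1| = 11, |Patch 1∩Patch 2| = 8.
|Patch 1 ∖ Patch 2| = |Patch 1| − |Patch 1∩Patch 2| = 11 − 8 = 3.00.

3.00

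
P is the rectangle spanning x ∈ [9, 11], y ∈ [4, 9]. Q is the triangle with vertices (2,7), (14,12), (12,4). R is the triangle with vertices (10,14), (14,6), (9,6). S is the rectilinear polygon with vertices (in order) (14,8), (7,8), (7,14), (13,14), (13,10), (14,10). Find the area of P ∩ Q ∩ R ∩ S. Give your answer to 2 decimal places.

1.69

The intersection is the polygon with vertices (11,8), (9.25,8), (9.375,9), (11,9).
By the shoelace formula its area is 1.69.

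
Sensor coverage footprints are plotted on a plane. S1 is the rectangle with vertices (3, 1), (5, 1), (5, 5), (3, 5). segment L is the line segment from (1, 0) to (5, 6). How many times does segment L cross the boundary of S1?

2

The segment meets the boundary at (4.333,5), (3,3).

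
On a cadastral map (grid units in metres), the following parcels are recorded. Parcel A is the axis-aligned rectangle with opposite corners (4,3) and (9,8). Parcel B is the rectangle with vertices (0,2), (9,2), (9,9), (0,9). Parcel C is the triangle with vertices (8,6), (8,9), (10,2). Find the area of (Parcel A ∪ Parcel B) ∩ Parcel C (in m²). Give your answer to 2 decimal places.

2.25

The region (Parcel A ∪ Parcel B) ∩ Parcel C is the polygon with vertices (9,4), (8,6), (8,9), (9,5.5).
By the shoelace formula its area is 2.25.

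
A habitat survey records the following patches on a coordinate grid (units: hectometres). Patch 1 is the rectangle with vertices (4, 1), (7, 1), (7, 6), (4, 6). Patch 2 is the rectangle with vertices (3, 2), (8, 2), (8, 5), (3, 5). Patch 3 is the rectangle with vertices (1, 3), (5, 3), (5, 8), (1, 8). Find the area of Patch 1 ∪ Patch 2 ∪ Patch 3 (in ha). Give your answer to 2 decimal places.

By inclusion–exclusion:
Individual areas: |Patch 1| = 15, |Patch 2| = 15, |Patch 3| = 20.
|Patch 1∩Patch 2|: x∈[4,7], y∈[2,5] → 3·3 = 9.
|Patch 1∩Patch 3|: x∈[4,5], y∈[3,6] → 1·3 = 3.
|Patch 2∩Patch 3|: x∈[3,5], y∈[3,5] → 2·2 = 4.
|Patch 1∩Patch 2∩Patch 3| = 2.
|Patch 1 ∪ Patch 2 ∪ Patch 3| = 50 − 16 + 2 = 36.00.

36.00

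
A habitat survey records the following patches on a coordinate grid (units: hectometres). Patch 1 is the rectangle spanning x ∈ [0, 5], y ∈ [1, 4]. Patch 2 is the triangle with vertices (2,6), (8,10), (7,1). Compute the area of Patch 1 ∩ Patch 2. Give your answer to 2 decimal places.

0.50

The intersection is the polygon with vertices (5,4), (5,3), (4,4).
By the shoelace formula its area is 0.50.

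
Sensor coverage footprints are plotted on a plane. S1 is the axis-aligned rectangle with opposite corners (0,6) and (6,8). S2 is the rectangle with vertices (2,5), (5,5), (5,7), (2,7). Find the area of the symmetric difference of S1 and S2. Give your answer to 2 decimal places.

|S1∩S2|: x∈[2,5], y∈[6,7] → 3·1 = 3.
|S1 △ S2| = |S1| + |S2| − 2·|S1∩S2| = 12 + 6 − 6 = 12.00.

12.00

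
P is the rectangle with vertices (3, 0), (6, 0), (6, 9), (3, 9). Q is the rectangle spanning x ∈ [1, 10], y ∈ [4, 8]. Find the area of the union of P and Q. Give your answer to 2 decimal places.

51.00

By inclusion–exclusion:
Individual areas: |P| = 27, |Q| = 36.
|P∩Q|: x∈[3,6], y∈[4,8] → 3·4 = 12.
|P ∪ Q| = 63 − 12 = 51.00.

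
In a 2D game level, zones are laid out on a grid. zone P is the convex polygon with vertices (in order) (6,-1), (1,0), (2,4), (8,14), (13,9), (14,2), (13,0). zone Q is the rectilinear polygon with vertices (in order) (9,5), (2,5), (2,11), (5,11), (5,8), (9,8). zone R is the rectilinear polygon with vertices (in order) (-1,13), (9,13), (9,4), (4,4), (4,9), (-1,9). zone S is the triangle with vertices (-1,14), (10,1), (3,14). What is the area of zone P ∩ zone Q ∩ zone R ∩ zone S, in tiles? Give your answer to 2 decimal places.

The intersection is the polygon with vertices (6.231,8), (7.846,5), (6.615,5), (4.266,7.777), (5,9), (5,8).
By the shoelace formula its area is 5.34.

5.34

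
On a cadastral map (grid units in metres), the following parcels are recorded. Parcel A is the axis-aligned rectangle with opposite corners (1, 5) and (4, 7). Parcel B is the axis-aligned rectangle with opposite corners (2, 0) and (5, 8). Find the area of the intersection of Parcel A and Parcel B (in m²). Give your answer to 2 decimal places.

|Parcel A∩Parcel B|: x∈[2,4], y∈[5,7] → 2·2 = 4.

4.00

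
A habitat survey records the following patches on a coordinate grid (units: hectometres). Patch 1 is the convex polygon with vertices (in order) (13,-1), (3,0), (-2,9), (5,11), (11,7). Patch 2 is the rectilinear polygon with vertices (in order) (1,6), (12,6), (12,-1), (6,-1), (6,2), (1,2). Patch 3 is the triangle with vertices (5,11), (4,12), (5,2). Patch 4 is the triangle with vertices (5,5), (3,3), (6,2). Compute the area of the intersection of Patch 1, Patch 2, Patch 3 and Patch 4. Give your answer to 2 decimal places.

The intersection is the polygon with vertices (5,2.333), (4.965,2.345), (4.727,4.727), (5,5).
By the shoelace formula its area is 0.40.

0.40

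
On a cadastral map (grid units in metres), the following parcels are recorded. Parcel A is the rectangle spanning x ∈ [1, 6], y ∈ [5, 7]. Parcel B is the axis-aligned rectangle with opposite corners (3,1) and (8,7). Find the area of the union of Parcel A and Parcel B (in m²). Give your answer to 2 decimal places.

By inclusion–exclusion:
Individual areas: |Parcel A| = 10, |Parcel B| = 30.
|Parcel A∩Parcel B|: x∈[3,6], y∈[5,7] → 3·2 = 6.
|Parcel A ∪ Parcel B| = 40 − 6 = 34.00.

34.00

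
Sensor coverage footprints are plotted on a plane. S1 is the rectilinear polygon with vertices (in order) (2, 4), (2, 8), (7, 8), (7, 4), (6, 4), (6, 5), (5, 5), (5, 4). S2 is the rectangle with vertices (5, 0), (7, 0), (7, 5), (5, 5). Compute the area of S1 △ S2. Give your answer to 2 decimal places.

|S1| = 19, |S2| = 10, |S1∩S2| = 1.
|S1 △ S2| = |S1| + |S2| − 2·|S1∩S2| = 19 + 10 − 2 = 27.00.

27.00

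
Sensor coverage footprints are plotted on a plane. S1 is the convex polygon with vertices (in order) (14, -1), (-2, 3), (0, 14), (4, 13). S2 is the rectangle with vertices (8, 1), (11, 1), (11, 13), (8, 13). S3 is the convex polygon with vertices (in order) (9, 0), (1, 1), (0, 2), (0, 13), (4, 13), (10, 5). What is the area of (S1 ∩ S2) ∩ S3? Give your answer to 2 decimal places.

The region (S1 ∩ S2) ∩ S3 is the polygon with vertices (8,1), (8,7.4), (9.938,4.688), (9.2,1).
By the shoelace formula its area is 8.41.

8.41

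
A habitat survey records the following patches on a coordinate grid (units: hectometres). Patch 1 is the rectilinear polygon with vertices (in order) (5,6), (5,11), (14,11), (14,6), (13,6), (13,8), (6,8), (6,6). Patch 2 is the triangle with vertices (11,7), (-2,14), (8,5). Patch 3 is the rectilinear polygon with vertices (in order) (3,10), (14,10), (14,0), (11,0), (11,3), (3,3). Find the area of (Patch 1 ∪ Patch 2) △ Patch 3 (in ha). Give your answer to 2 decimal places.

|Patch 1 ∪ Patch 2| = 49.1291.
|(Patch 1 ∪ Patch 2) ∩ Patch 3| = 34.0714.
|(Patch 1 ∪ Patch 2) △ Patch 3| = 49.1291 + 86 − 68.1429 = 66.99.

66.99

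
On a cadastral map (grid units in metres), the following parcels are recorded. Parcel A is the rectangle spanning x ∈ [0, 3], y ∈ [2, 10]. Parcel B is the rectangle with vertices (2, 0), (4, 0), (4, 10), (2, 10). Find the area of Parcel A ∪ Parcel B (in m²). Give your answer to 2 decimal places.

By inclusion–exclusion:
Individual areas: |Parcel A| = 24, |Parcel B| = 20.
|Parcel A∩Parcel B|: x∈[2,3], y∈[2,10] → 1·8 = 8.
|Parcel A ∪ Parcel B| = 44 − 8 = 36.00.

36.00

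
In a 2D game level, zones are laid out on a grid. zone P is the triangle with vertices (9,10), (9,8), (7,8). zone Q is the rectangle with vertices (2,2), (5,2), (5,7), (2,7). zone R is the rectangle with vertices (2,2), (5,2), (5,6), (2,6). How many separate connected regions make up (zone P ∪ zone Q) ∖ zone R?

2

(zone P ∪ zone Q) ∖ zone R splits into 2 disjoint pieces (area 2, area 3).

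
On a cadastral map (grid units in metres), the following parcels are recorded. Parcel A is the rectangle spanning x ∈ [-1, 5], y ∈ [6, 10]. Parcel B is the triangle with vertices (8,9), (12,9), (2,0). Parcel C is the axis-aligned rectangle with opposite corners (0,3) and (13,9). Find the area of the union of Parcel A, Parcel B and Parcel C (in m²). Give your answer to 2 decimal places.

By inclusion–exclusion:
Individual areas: |Parcel A| = 24, |Parcel B| = 18, |Parcel C| = 78.
|Parcel A∩Parcel B| = 0.
|Parcel A∩Parcel C|: x∈[0,5], y∈[6,9] → 5·3 = 15.
|Parcel B∩Parcel C| = 16.
|Parcel A∩Parcel B∩Parcel C| = 0.
|Parcel A ∪ Parcel B ∪ Parcel C| = 120 − 31 + 0 = 89.00.

89.00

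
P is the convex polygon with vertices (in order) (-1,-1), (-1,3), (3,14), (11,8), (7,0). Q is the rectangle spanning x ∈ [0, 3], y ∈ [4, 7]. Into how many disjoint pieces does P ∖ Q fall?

1

P ∖ Q is a single connected region.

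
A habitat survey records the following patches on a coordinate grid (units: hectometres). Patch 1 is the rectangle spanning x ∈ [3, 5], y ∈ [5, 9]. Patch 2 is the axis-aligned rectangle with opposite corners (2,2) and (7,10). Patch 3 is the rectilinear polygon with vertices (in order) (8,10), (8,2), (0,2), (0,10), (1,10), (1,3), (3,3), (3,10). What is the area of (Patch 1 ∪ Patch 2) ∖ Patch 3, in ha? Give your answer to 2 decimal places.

|Patch 1 ∪ Patch 2| = 40.
|(Patch 1 ∪ Patch 2) ∩ Patch 3| = 33.
|(Patch 1 ∪ Patch 2) ∖ Patch 3| = 40 − 33 = 7.00.

7.00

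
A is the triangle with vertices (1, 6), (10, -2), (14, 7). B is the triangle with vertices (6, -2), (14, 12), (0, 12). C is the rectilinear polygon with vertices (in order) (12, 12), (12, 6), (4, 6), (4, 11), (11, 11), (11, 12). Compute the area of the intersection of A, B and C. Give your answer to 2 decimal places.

3.34

The intersection is the polygon with vertices (11.011,6.77), (10.571,6), (4,6), (4,6.231).
By the shoelace formula its area is 3.34.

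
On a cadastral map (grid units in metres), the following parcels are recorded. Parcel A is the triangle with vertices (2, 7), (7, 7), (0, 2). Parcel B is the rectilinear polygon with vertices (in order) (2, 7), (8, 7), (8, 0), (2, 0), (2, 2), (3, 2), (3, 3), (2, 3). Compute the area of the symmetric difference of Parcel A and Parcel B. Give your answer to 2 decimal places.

35.64

|Parcel A| = 12.5, |Parcel B| = 41, |Parcel A∩Parcel B| = 8.9286.
|Parcel A △ Parcel B| = |Parcel A| + |Parcel B| − 2·|Parcel A∩Parcel B| = 12.5 + 41 − 17.8571 = 35.64.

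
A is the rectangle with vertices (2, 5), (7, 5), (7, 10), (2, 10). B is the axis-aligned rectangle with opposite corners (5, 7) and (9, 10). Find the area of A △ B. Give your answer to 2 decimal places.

|A∩B|: x∈[5,7], y∈[7,10] → 2·3 = 6.
|A △ B| = |A| + |B| − 2·|A∩B| = 25 + 12 − 12 = 25.00.

25.00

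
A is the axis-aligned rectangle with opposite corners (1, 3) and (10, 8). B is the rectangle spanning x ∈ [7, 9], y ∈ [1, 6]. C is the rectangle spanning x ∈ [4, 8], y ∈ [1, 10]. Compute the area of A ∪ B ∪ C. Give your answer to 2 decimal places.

63.00

By inclusion–exclusion:
Individual areas: |A| = 45, |B| = 10, |C| = 36.
|A∩B|: x∈[7,9], y∈[3,6] → 2·3 = 6.
|A∩C|: x∈[4,8], y∈[3,8] → 4·5 = 20.
|B∩C|: x∈[7,8], y∈[1,6] → 1·5 = 5.
|A∩B∩C| = 3.
|A ∪ B ∪ C| = 91 − 31 + 3 = 63.00.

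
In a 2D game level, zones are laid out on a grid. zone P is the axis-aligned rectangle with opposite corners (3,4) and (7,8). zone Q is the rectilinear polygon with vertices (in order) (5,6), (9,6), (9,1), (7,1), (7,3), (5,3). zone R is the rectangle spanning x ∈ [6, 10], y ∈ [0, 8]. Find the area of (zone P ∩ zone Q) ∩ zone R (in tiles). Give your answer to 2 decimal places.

The region (zone P ∩ zone Q) ∩ zone R is the polygon with vertices (6,4), (6,6), (7,6), (7,4).
By the shoelace formula its area is 2.00.

2.00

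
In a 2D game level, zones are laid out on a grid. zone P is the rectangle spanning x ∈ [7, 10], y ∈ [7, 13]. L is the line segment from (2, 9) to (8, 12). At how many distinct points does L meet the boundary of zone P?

The segment meets the boundary at (7,11.5).

1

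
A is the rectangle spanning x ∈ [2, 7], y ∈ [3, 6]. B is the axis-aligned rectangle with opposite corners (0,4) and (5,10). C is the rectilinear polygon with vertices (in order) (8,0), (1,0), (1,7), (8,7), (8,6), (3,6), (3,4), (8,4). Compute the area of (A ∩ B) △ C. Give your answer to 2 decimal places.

|A ∩ B| = 6.
|(A ∩ B) ∩ C| = 2.
|(A ∩ B) △ C| = 6 + 39 − 4 = 41.00.

41.00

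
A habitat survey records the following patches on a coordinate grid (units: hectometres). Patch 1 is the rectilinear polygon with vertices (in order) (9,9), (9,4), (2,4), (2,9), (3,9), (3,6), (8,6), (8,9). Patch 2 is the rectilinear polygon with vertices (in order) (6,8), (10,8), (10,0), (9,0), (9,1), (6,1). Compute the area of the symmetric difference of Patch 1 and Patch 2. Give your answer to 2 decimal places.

|Patch 1| = 20, |Patch 2| = 29, |Patch 1∩Patch 2| = 8.
|Patch 1 △ Patch 2| = |Patch 1| + |Patch 2| − 2·|Patch 1∩Patch 2| = 20 + 29 − 16 = 33.00.

33.00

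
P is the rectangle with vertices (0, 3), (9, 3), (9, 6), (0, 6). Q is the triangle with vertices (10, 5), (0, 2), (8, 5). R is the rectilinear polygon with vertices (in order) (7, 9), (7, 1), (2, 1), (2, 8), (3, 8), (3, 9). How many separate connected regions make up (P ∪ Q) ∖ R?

3

(P ∪ Q) ∖ R splits into 3 disjoint pieces (area 6.15, area 0.15, area 6).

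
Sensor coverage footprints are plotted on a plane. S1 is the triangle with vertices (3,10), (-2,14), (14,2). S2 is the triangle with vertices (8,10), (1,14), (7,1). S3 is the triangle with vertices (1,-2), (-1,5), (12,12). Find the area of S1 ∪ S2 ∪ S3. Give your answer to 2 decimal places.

74.67

By inclusion–exclusion:
Individual areas: |S1| = 2, |S2| = 33.5, |S3| = 52.5.
|S1∩S2| = 0.9939.
|S1∩S3| = 0.4128.
|S2∩S3| = 12.3193.
|S1∩S2∩S3| = 0.3944.
|S1 ∪ S2 ∪ S3| = 88 − 13.726 + 0.3944 = 74.67.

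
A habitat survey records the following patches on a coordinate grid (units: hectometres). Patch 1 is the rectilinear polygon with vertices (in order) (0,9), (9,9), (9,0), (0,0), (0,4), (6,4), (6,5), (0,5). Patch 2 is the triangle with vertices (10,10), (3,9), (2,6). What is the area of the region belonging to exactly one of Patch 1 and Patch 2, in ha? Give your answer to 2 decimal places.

|Patch 1| = 75, |Patch 2| = 10, |Patch 1∩Patch 2| = 7.5.
|Patch 1 △ Patch 2| = |Patch 1| + |Patch 2| − 2·|Patch 1∩Patch 2| = 75 + 10 − 15 = 70.00.

70.00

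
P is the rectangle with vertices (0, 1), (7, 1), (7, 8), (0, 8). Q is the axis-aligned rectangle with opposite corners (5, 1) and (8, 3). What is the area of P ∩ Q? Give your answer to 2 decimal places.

4.00

|P∩Q|: x∈[5,7], y∈[1,3] → 2·2 = 4.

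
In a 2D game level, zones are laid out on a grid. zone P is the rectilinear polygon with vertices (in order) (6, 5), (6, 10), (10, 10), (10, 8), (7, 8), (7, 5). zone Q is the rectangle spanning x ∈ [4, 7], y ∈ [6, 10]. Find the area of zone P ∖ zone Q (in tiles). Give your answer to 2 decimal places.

7.00

|zone P| = 11, |zone P∩zone Q| = 4.
|zone P ∖ zone Q| = |zone P| − |zone P∩zone Q| = 11 − 4 = 7.00.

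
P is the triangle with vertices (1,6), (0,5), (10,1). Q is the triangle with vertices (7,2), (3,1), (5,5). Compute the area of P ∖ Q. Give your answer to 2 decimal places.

|P| = 7, |P∩Q| = 1.5684.
|P ∖ Q| = |P| − |P∩Q| = 7 − 1.5684 = 5.43.

5.43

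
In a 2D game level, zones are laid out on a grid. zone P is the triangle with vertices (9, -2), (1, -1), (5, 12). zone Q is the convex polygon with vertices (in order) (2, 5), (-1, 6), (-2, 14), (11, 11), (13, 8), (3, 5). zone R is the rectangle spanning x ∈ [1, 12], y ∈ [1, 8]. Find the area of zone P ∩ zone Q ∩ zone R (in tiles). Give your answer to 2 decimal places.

The intersection is the polygon with vertices (6.684,6.105), (3,5), (2.846,5), (3.769,8), (6.143,8).
By the shoelace formula its area is 7.58.

7.58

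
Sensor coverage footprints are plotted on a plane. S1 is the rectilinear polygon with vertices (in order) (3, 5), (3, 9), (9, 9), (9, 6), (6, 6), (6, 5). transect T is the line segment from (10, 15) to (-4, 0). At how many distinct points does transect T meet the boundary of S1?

The segment meets the boundary at (3,7.5), (4.4,9).

2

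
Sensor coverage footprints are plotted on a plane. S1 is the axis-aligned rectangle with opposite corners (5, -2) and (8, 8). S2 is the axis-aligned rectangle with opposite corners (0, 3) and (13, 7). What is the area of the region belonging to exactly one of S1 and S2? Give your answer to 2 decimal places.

58.00

|S1∩S2|: x∈[5,8], y∈[3,7] → 3·4 = 12.
|S1 △ S2| = |S1| + |S2| − 2·|S1∩S2| = 30 + 52 − 24 = 58.00.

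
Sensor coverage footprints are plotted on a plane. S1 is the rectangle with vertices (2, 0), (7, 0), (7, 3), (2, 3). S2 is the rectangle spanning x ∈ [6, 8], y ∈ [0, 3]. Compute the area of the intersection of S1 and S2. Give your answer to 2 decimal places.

|S1∩S2|: x∈[6,7], y∈[0,3] → 1·3 = 3.

3.00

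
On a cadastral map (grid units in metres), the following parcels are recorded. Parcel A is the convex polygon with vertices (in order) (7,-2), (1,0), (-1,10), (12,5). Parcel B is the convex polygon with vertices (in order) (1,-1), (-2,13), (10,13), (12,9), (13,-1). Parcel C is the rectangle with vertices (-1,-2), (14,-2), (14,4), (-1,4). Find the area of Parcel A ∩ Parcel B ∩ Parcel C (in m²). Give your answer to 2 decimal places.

The intersection is the polygon with vertices (0.2,4), (11.286,4), (7.714,-1), (4,-1), (1,0).
By the shoelace formula its area is 42.60.

42.60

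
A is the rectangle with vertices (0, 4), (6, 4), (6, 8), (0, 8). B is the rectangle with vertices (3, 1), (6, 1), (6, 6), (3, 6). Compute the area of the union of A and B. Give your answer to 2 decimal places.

By inclusion–exclusion:
Individual areas: |A| = 24, |B| = 15.
|A∩B|: x∈[3,6], y∈[4,6] → 3·2 = 6.
|A ∪ B| = 39 − 6 = 33.00.

33.00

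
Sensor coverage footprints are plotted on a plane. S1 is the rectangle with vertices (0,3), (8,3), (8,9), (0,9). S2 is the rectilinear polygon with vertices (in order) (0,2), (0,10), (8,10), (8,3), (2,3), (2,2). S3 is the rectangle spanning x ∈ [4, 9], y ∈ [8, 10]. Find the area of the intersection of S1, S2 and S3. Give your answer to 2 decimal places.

The intersection is the polygon with vertices (8,9), (8,8), (4,8), (4,9).
By the shoelace formula its area is 4.00.

4.00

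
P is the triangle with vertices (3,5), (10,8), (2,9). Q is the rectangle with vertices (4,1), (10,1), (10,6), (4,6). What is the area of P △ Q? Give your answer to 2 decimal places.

44.74

|P| = 15.5, |Q| = 30, |P∩Q| = 0.381.
|P △ Q| = |P| + |Q| − 2·|P∩Q| = 15.5 + 30 − 0.7619 = 44.74.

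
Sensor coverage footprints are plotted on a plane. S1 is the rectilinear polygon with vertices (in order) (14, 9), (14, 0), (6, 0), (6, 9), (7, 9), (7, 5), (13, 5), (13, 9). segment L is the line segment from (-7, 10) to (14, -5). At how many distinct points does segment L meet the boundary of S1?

2

The segment meets the boundary at (7,0), (6,0.714).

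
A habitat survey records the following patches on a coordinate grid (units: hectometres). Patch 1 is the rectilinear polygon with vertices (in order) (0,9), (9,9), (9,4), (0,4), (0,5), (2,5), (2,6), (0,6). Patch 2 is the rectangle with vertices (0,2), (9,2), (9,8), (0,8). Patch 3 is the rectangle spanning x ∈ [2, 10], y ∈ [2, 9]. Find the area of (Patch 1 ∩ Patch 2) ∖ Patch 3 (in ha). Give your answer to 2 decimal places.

6.00

|Patch 1 ∩ Patch 2| = 34.
|(Patch 1 ∩ Patch 2) ∩ Patch 3| = 28.
|(Patch 1 ∩ Patch 2) ∖ Patch 3| = 34 − 28 = 6.00.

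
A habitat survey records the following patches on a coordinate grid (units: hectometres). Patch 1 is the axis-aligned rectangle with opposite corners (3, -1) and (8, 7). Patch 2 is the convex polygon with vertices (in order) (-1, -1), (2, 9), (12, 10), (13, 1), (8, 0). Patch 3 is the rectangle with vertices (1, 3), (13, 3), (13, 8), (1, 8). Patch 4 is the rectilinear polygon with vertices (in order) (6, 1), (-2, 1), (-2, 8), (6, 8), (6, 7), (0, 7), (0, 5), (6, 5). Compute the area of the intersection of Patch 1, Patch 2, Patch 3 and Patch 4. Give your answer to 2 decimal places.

6.00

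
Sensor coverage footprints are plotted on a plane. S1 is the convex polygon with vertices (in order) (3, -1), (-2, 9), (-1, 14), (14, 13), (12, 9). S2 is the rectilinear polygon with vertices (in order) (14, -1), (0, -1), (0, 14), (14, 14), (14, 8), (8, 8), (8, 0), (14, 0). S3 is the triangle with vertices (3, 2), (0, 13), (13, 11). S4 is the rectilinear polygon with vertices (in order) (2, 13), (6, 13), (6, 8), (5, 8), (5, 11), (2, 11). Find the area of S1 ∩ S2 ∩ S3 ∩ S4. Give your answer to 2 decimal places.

8.54

The intersection is the polygon with vertices (6,12.077), (6,8), (5,8), (5,11), (2,11), (2,12.692).
By the shoelace formula its area is 8.54.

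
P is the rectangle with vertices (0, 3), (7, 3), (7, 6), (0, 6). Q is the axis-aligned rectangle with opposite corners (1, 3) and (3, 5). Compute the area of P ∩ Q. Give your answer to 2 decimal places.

|P∩Q|: x∈[1,3], y∈[3,5] → 2·2 = 4.

4.00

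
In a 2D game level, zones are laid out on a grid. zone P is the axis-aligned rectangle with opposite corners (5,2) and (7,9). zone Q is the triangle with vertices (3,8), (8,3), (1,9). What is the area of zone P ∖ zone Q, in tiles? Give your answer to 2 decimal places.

|zone P| = 14, |zone P∩zone Q| = 0.5714.
|zone P ∖ zone Q| = |zone P| − |zone P∩zone Q| = 14 − 0.5714 = 13.43.

13.43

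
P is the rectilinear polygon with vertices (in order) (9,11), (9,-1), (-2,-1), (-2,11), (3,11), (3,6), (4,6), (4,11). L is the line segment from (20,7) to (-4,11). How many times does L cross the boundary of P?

4

The segment meets the boundary at (-2,10.667), (3,9.833), (4,9.667), (9,8.833).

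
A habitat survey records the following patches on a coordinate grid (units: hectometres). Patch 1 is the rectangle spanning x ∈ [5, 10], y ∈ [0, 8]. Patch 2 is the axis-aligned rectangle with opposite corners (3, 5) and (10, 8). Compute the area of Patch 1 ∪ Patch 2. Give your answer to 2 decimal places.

By inclusion–exclusion:
Individual areas: |Patch 1| = 40, |Patch 2| = 21.
|Patch 1∩Patch 2|: x∈[5,10], y∈[5,8] → 5·3 = 15.
|Patch 1 ∪ Patch 2| = 61 − 15 = 46.00.

46.00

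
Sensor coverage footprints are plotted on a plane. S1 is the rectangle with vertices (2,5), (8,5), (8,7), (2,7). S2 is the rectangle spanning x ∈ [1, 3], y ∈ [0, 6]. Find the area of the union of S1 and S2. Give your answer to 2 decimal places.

By inclusion–exclusion:
Individual areas: |S1| = 12, |S2| = 12.
|S1∩S2|: x∈[2,3], y∈[5,6] → 1·1 = 1.
|S1 ∪ S2| = 24 − 1 = 23.00.

23.00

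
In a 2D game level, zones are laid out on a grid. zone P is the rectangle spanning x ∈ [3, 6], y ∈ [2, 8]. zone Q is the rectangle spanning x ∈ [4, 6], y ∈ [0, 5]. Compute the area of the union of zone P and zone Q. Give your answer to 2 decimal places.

22.00

By inclusion–exclusion:
Individual areas: |zone P| = 18, |zone Q| = 10.
|zone P∩zone Q|: x∈[4,6], y∈[2,5] → 2·3 = 6.
|zone P ∪ zone Q| = 28 − 6 = 22.00.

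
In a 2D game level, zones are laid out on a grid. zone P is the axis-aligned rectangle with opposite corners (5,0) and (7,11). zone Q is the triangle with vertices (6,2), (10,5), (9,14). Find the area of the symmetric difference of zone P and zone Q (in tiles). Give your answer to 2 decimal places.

38.25

|zone P| = 22, |zone Q| = 19.5, |zone P∩zone Q| = 1.625.
|zone P △ zone Q| = |zone P| + |zone Q| − 2·|zone P∩zone Q| = 22 + 19.5 − 3.25 = 38.25.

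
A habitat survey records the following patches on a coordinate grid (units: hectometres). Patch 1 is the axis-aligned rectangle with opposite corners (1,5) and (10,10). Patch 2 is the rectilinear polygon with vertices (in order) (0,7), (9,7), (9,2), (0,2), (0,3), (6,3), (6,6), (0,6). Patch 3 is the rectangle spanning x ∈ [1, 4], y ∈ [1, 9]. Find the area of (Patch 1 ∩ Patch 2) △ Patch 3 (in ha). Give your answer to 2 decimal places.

29.00

|Patch 1 ∩ Patch 2| = 11.
|(Patch 1 ∩ Patch 2) ∩ Patch 3| = 3.
|(Patch 1 ∩ Patch 2) △ Patch 3| = 11 + 24 − 6 = 29.00.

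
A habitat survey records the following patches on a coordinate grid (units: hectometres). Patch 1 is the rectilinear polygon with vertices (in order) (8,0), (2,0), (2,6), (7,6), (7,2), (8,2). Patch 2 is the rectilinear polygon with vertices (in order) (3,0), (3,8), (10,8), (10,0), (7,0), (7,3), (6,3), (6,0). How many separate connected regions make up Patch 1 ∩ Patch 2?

Patch 1 ∩ Patch 2 splits into 2 disjoint pieces (area 2, area 21).

2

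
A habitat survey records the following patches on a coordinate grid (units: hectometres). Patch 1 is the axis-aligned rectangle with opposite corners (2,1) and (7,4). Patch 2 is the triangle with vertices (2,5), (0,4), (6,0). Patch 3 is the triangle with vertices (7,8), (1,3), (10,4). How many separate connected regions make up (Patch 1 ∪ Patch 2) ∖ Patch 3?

(Patch 1 ∪ Patch 2) ∖ Patch 3 splits into 2 disjoint pieces (area 12.4214, area 2.2063).

2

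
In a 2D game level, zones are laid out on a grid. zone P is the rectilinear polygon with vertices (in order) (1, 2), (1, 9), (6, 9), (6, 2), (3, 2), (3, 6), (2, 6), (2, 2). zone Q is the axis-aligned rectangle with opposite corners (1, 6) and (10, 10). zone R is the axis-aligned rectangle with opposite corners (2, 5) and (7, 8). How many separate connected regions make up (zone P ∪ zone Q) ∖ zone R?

2

(zone P ∪ zone Q) ∖ zone R splits into 2 disjoint pieces (area 30, area 9).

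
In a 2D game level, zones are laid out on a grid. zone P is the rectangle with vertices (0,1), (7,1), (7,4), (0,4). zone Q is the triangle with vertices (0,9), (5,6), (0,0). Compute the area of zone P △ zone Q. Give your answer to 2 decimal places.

31.00

|zone P| = 21, |zone Q| = 22.5, |zone P∩zone Q| = 6.25.
|zone P △ zone Q| = |zone P| + |zone Q| − 2·|zone P∩zone Q| = 21 + 22.5 − 12.5 = 31.00.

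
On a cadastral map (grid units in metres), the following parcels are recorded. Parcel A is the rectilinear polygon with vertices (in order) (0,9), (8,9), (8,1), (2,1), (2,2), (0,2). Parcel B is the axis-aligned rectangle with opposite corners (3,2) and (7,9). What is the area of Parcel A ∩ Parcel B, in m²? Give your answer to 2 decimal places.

The intersection is the polygon with vertices (7,9), (7,2), (3,2), (3,9).
By the shoelace formula its area is 28.00.

28.00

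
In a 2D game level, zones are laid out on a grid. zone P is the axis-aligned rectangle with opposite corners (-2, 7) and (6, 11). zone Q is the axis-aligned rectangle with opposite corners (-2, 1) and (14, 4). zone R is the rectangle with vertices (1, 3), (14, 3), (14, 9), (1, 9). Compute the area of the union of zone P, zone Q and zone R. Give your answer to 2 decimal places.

135.00

By inclusion–exclusion:
Individual areas: |zone P| = 32, |zone Q| = 48, |zone R| = 78.
|zone P∩zone Q| = 0 (no overlap).
|zone P∩zone R|: x∈[1,6], y∈[7,9] → 5·2 = 10.
|zone Q∩zone R|: x∈[1,14], y∈[3,4] → 13·1 = 13.
|zone P∩zone Q∩zone R| = 0.
|zone P ∪ zone Q ∪ zone R| = 158 − 23 + 0 = 135.00.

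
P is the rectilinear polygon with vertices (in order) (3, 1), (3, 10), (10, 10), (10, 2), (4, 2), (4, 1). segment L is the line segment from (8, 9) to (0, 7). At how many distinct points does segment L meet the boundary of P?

The segment meets the boundary at (3,7.75).

1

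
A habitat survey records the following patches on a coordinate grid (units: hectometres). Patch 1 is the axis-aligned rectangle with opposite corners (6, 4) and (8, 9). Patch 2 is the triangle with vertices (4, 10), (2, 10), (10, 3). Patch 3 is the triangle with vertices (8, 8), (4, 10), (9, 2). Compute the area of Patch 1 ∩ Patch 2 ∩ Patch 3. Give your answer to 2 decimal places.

The intersection is the polygon with vertices (6.414,6.138), (6,6.8), (6,7.667), (8,5.333), (8,4.75).
By the shoelace formula its area is 1.69.

1.69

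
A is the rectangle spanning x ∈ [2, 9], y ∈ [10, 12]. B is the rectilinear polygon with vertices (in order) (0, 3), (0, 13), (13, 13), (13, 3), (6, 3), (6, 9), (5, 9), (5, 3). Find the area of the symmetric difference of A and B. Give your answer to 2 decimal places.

|A| = 14, |B| = 124, |A∩B| = 14.
|A △ B| = |A| + |B| − 2·|A∩B| = 14 + 124 − 28 = 110.00.

110.00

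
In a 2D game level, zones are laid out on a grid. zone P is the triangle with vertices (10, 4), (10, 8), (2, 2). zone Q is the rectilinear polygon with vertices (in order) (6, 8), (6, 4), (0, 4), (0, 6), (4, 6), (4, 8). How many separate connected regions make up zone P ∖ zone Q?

1

zone P ∖ zone Q is a single connected region.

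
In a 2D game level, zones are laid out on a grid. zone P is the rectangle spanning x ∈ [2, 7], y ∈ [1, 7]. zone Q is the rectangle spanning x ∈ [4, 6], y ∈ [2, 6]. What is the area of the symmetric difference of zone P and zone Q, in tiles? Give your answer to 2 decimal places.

22.00

|zone P∩zone Q|: x∈[4,6], y∈[2,6] → 2·4 = 8.
|zone P △ zone Q| = |zone P| + |zone Q| − 2·|zone P∩zone Q| = 30 + 8 − 16 = 22.00.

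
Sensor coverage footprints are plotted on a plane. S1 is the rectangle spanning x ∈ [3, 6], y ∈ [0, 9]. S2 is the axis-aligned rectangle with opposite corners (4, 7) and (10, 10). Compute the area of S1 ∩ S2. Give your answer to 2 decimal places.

|S1∩S2|: x∈[4,6], y∈[7,9] → 2·2 = 4.

4.00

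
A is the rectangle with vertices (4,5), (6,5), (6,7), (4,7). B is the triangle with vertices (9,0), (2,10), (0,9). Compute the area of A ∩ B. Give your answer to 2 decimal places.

The intersection is the polygon with vertices (4,7), (4.1,7), (5.5,5), (4,5).
By the shoelace formula its area is 1.60.

1.60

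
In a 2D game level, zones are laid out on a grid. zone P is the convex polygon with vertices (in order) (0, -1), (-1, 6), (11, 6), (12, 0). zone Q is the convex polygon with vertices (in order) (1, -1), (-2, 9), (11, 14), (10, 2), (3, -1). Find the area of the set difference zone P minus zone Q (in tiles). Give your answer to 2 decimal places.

|zone P| = 78.5, |zone P∩zone Q| = 60.06.
|zone P ∖ zone Q| = |zone P| − |zone P∩zone Q| = 78.5 − 60.06 = 18.44.

18.44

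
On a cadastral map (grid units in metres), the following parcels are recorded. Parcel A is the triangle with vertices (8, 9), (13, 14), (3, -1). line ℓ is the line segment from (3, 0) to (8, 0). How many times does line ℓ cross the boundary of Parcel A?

The segment meets the boundary at (3.667,0), (3.5,0).

2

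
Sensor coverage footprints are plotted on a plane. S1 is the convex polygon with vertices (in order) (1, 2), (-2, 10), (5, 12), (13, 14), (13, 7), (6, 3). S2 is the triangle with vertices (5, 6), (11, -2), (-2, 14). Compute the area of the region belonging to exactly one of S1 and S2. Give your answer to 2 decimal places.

|S1| = 115.5, |S2| = 4, |S1∩S2| = 2.7531.
|S1 △ S2| = |S1| + |S2| − 2·|S1∩S2| = 115.5 + 4 − 5.5062 = 113.99.

113.99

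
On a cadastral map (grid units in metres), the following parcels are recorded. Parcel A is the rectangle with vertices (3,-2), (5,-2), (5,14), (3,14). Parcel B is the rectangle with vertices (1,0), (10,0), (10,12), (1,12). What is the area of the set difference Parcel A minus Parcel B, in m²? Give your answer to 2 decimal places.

8.00

|Parcel A∩Parcel B|: x∈[3,5], y∈[0,12] → 2·12 = 24.
|Parcel A| = 32.
|Parcel A ∖ Parcel B| = |Parcel A| − |Parcel A∩Parcel B| = 32 − 24 = 8.00.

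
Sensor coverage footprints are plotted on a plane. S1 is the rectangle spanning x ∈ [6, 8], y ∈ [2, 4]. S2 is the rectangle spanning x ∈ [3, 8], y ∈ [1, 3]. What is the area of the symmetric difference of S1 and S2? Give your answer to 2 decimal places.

|S1∩S2|: x∈[6,8], y∈[2,3] → 2·1 = 2.
|S1 △ S2| = |S1| + |S2| − 2·|S1∩S2| = 4 + 10 − 4 = 10.00.

10.00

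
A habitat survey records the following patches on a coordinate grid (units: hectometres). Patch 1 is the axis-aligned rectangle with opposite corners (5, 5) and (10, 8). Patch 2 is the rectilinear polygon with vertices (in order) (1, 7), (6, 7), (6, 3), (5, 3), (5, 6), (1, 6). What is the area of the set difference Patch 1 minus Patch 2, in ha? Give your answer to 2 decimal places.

13.00

|Patch 1| = 15, |Patch 1∩Patch 2| = 2.
|Patch 1 ∖ Patch 2| = |Patch 1| − |Patch 1∩Patch 2| = 15 − 2 = 13.00.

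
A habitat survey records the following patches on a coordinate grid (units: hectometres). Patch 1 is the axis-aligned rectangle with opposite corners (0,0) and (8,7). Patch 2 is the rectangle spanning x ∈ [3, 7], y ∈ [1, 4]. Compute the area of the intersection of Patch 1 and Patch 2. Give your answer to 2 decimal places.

|Patch 1∩Patch 2|: x∈[3,7], y∈[1,4] → 4·3 = 12.

12.00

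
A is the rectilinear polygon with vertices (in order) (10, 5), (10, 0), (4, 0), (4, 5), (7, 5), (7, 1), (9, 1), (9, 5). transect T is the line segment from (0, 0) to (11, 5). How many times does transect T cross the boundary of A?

4

The segment meets the boundary at (9,4.091), (7,3.182), (4,1.818), (10,4.545).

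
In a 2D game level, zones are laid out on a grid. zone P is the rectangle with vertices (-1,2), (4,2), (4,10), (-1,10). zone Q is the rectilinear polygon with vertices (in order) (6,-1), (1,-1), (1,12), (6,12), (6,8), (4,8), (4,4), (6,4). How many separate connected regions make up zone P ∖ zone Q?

1

zone P ∖ zone Q is a single connected region.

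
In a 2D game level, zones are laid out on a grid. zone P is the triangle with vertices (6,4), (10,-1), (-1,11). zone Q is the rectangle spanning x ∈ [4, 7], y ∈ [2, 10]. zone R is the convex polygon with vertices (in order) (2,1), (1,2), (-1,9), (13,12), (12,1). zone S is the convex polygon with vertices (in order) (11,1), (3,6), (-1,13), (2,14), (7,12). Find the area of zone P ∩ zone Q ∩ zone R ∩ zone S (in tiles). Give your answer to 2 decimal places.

0.49

The intersection is the polygon with vertices (4,5.545), (4,6), (5.667,4.333), (4.366,5.146).
By the shoelace formula its area is 0.49.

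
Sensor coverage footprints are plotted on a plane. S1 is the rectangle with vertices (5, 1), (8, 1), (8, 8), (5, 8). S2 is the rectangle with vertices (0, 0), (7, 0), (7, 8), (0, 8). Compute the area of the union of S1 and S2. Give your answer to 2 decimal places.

63.00

By inclusion–exclusion:
Individual areas: |S1| = 21, |S2| = 56.
|S1∩S2|: x∈[5,7], y∈[1,8] → 2·7 = 14.
|S1 ∪ S2| = 77 − 14 = 63.00.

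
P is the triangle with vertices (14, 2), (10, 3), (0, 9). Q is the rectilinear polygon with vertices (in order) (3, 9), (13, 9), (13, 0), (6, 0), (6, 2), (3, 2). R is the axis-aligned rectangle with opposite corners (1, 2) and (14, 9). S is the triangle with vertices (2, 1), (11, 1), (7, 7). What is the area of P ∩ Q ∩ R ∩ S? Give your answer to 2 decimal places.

The intersection is the polygon with vertices (8.5,4.75), (9.444,3.333), (5.778,5.533), (6.118,5.941).
By the shoelace formula its area is 2.25.

2.25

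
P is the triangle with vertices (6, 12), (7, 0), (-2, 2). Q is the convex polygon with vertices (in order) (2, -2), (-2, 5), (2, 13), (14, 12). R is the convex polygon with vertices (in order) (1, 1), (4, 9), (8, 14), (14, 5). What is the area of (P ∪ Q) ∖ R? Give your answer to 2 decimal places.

|P ∪ Q| = 126.1774.
|(P ∪ Q) ∩ R| = 58.3656.
|(P ∪ Q) ∖ R| = 126.1774 − 58.3656 = 67.81.

67.81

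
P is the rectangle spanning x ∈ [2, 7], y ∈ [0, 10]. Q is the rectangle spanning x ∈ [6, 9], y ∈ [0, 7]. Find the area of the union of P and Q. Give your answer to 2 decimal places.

64.00

By inclusion–exclusion:
Individual areas: |P| = 50, |Q| = 21.
|P∩Q|: x∈[6,7], y∈[0,7] → 1·7 = 7.
|P ∪ Q| = 71 − 7 = 64.00.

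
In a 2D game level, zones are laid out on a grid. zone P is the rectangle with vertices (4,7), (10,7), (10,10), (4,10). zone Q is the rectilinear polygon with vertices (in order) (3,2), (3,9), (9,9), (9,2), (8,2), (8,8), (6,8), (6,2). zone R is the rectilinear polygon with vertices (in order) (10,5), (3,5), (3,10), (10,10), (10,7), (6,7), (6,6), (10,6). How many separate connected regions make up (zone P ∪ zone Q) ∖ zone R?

3

(zone P ∪ zone Q) ∖ zone R splits into 3 disjoint pieces (area 1, area 3, area 9).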